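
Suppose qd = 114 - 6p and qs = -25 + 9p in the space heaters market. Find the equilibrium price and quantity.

p* = 139/15, q* = 58.4

Set qd = qs: 114 - 6p = -25 + 9p.
139 = 15p, so p* = 139/15.
q* = 114 − 6(139/15) = 58.4.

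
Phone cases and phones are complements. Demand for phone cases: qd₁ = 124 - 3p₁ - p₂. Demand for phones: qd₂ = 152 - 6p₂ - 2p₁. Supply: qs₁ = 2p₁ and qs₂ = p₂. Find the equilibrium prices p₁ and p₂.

p₁ = 716/33, p₂ = 512/33

Market 1: 124 - 3p₁ - p₂ = 2p₁ → 5p₁ + p₂ = 124.
Market 2: 7p₂ + 2p₁ = 152.
Eliminating p₂: 7×(1) − 1×(2) gives 33p₁ = 716, so p₁ = 716/33.
Back-substitute into (2): p₂ = (152 − 2×716/33) / 7 = 512/33.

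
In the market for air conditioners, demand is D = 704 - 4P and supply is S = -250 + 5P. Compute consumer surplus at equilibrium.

Consumer surplus = 9800

Equilibrium: 704 - 4P = -250 + 5P gives P* = 106, Q* = 280.
Demand choke price (D = 0): P = 176.
CS = ½(176 − 106)(280) = 9800.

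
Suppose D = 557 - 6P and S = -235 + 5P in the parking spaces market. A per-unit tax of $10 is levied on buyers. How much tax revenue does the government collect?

Pre-tax equilibrium: P* = 72, Q* = 125.
Tax on buyers shifts demand to D = 557 − 6(P + 10) = 497 - 6P.
497 - 6P = -235 + 5P gives seller price Ps = 732/11; buyers pay Pb = 732/11 + 10 = 842/11.
New quantity: Q = 557 − 6(842/11) = 1075/11.
Revenue = 10 × 1075/11 = 10750/11.

Tax revenue = 10750/11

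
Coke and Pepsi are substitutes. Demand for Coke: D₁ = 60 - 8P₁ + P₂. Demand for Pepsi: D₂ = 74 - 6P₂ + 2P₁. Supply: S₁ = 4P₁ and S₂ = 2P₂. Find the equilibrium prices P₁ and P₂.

Market 1: 60 - 8P₁ + P₂ = 4P₁ → 12P₁ - P₂ = 60.
Market 2: 8P₂ - 2P₁ = 74.
Eliminating P₂: 8×(1) + 1×(2) gives 94P₁ = 554, so P₁ = 277/47.
Back-substitute into (2): P₂ = (74 + 2×277/47) / 8 = 504/47.

P₁ = 277/47, P₂ = 504/47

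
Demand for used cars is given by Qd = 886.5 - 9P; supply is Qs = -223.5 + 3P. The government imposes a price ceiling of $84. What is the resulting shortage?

Shortage = 102

Equilibrium price would be P* = 92.5, so the ceiling at 84 binds.
At P = 84: Qd = 886.5 − 9(84) = 130.5, Qs = -223.5 + 3(84) = 28.5.
Shortage = 130.5 − 28.5 = 102.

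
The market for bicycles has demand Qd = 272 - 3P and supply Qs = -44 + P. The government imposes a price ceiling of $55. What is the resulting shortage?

Shortage = 96

Equilibrium price would be P* = 79, so the ceiling at 55 binds.
At P = 55: Qd = 272 − 3(55) = 107, Qs = -44 + 1(55) = 11.
Shortage = 107 − 11 = 96.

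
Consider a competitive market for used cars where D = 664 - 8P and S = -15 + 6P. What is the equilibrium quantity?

Set D = S: 664 - 8P = -15 + 6P.
679 = 14P, so P* = 48.5.
Q* = 664 − 8(48.5) = 276.

Q* = 276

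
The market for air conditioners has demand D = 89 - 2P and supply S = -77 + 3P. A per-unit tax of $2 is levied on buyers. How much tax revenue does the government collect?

Pre-tax equilibrium: P* = 33.2, Q* = 22.6.
Tax on buyers shifts demand to D = 89 − 2(P + 2) = 85 - 2P.
85 - 2P = -77 + 3P gives seller price Ps = 32.4; buyers pay Pb = 32.4 + 2 = 34.4.
New quantity: Q = 89 − 2(34.4) = 20.2.
Revenue = 2 × 20.2 = 40.4.

Tax revenue = 40.4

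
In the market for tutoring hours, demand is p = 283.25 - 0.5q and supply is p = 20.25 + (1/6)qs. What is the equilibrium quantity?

Set the two price expressions equal: 283.25 - 0.5q = 20.25 + (1/6)q.
263 = (2/3)q, so q* = 394.5.
p* = 283.25 − (0.5)(394.5) = 86.

q* = 394.5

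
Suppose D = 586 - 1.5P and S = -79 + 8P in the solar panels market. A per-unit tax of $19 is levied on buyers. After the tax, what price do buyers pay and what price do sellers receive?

Pre-tax equilibrium: P* = 70, Q* = 481.
Tax on buyers shifts demand to D = 586 − 1.5(P + 19) = 557.5 - 1.5P.
557.5 - 1.5P = -79 + 8P gives seller price Ps = 67; buyers pay Pb = 67 + 19 = 86.
New quantity: Q = 586 − 1.5(86) = 457.

Buyers pay $86, sellers receive $67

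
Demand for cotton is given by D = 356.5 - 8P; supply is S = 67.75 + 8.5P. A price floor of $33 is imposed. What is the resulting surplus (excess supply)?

Surplus = 255.75

Equilibrium price would be P* = 17.5, so the floor at 33 binds.
At P = 33: D = 92.5, S = 348.25.
Surplus = 348.25 − 92.5 = 255.75.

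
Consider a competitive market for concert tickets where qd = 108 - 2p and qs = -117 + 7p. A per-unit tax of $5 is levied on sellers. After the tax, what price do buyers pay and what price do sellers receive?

Pre-tax equilibrium: p* = 25, q* = 58.
Tax on sellers shifts supply to qs = -117 + 7(p − 5) = -152 + 7p.
108 - 2p = -152 + 7p gives buyer price pb = 260/9; sellers receive ps = 260/9 − 5 = 215/9.
New quantity: q = 108 − 2(260/9) = 452/9.

Buyers pay 260/9, sellers receive 215/9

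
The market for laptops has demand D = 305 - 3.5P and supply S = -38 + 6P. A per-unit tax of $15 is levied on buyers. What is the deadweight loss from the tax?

Deadweight loss = 4725/19

Pre-tax equilibrium: P* = 686/19, Q* = 3394/19.
Tax on buyers shifts demand to D = 305 − 3.5(P + 15) = 252.5 - 3.5P.
252.5 - 3.5P = -38 + 6P gives seller price Ps = 581/19; buyers pay Pb = 581/19 + 15 = 866/19.
New quantity: Q = 305 − 3.5(866/19) = 2764/19.
DWL = ½ × 15 × (3394/19 − 2764/19) = 4725/19.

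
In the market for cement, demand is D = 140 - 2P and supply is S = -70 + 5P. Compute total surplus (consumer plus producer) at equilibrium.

Equilibrium: 140 - 2P = -70 + 5P gives P* = 30, Q* = 80.
Demand choke price: P = 70; supply starts at P = 14.
CS = ½(70 − 30)(80) = 1600; PS = ½(30 − 14)(80) = 640.

Total surplus = 2240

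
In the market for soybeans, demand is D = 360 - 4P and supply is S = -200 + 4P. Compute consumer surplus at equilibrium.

Equilibrium: 360 - 4P = -200 + 4P gives P* = 70, Q* = 80.
Demand choke price (D = 0): P = 90.
CS = ½(90 − 70)(80) = 800.

Consumer surplus = 800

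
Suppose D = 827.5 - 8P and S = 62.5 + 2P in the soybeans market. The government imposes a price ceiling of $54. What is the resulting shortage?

Equilibrium price would be P* = 76.5, so the ceiling at 54 binds.
At P = 54: D = 827.5 − 8(54) = 395.5, S = 62.5 + 2(54) = 170.5.
Shortage = 395.5 − 170.5 = 225.

Shortage = 225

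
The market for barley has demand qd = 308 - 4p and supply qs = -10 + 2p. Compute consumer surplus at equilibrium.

Equilibrium: 308 - 4p = -10 + 2p gives p* = 53, q* = 96.
Demand choke price (qd = 0): p = 77.
CS = ½(77 − 53)(96) = 1152.

Consumer surplus = 1152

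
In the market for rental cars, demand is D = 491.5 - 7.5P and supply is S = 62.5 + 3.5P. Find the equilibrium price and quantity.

Set D = S: 491.5 - 7.5P = 62.5 + 3.5P.
429 = 11P, so P* = 39.
Q* = 491.5 − 7.5(39) = 199.

P* = 39, Q* = 199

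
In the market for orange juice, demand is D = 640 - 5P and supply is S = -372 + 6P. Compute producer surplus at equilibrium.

Equilibrium: 640 - 5P = -372 + 6P gives P* = 92, Q* = 180.
Supply starts at P = 62 (where S = 0).
PS = ½(92 − 62)(180) = 2700.

Producer surplus = 2700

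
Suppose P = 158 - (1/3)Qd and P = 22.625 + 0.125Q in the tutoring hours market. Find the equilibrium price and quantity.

P* = 655/11, Q* = 3249/11

Set the two price expressions equal: 158 - (1/3)Q = 22.625 + 0.125Q.
135.375 = (11/24)Q, so Q* = 3249/11.
P* = 158 − (1/3)(3249/11) = 655/11.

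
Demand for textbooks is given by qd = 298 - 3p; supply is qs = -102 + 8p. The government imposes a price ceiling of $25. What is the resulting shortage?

Equilibrium price would be p* = 400/11, so the ceiling at 25 binds.
At p = 25: qd = 298 − 3(25) = 223, qs = -102 + 8(25) = 98.
Shortage = 223 − 98 = 125.

Shortage = 125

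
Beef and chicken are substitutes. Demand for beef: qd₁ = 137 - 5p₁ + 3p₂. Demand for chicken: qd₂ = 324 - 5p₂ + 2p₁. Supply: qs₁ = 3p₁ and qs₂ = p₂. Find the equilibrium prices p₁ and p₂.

Market 1: 137 - 5p₁ + 3p₂ = 3p₁ → 8p₁ - 3p₂ = 137.
Market 2: 6p₂ - 2p₁ = 324.
Eliminating p₂: 6×(1) + 3×(2) gives 42p₁ = 1794, so p₁ = 299/7.
Back-substitute into (2): p₂ = (324 + 2×299/7) / 6 = 1433/21.

p₁ = 299/7, p₂ = 1433/21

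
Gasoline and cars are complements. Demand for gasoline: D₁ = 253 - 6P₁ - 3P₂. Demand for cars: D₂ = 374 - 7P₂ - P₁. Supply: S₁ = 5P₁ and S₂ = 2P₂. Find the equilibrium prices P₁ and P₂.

P₁ = 12.03125, P₂ = 40.21875

Market 1: 253 - 6P₁ - 3P₂ = 5P₁ → 11P₁ + 3P₂ = 253.
Market 2: 9P₂ + P₁ = 374.
Eliminating P₂: 9×(1) − 3×(2) gives 96P₁ = 1155, so P₁ = 12.03125.
Back-substitute into (2): P₂ = (374 − 1×12.03125) / 9 = 40.21875.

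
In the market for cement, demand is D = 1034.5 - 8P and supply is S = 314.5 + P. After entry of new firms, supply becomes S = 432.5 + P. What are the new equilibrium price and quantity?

P' = 602/9, Q' = 8989/18

Original equilibrium: P* = 80, Q* = 394.5.
New equilibrium: 1034.5 - 8P = 432.5 + P, so 602 = 9P and P' = 602/9; Q' = 1034.5 − 8(602/9) = 8989/18.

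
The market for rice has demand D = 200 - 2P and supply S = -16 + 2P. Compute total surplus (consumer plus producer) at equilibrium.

Total surplus = 4232

Equilibrium: 200 - 2P = -16 + 2P gives P* = 54, Q* = 92.
Demand choke price: P = 100; supply starts at P = 8.
CS = ½(100 − 54)(92) = 2116; PS = ½(54 − 8)(92) = 2116.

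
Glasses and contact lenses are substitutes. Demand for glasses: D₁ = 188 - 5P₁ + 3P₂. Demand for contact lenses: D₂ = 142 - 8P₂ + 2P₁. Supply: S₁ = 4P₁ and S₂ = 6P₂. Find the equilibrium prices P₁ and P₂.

Market 1: 188 - 5P₁ + 3P₂ = 4P₁ → 9P₁ - 3P₂ = 188.
Market 2: 14P₂ - 2P₁ = 142.
Eliminating P₂: 14×(1) + 3×(2) gives 120P₁ = 3058, so P₁ = 1529/60.
Back-substitute into (2): P₂ = (142 + 2×1529/60) / 14 = 827/60.

P₁ = 1529/60, P₂ = 827/60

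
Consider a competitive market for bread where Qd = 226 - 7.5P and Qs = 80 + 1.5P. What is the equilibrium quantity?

Q* = 313/3

Set Qd = Qs: 226 - 7.5P = 80 + 1.5P.
146 = 9P, so P* = 146/9.
Q* = 226 − 7.5(146/9) = 313/3.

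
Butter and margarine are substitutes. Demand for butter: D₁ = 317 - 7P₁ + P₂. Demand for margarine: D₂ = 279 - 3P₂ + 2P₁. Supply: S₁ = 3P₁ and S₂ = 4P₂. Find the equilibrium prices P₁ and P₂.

Market 1: 317 - 7P₁ + P₂ = 3P₁ → 10P₁ - P₂ = 317.
Market 2: 7P₂ - 2P₁ = 279.
Eliminating P₂: 7×(1) + 1×(2) gives 68P₁ = 2498, so P₁ = 1249/34.
Back-substitute into (2): P₂ = (279 + 2×1249/34) / 7 = 856/17.

P₁ = 1249/34, P₂ = 856/17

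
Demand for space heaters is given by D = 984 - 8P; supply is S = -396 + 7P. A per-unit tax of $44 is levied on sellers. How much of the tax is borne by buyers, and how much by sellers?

Buyers bear 308/15, sellers bear 352/15

Pre-tax equilibrium: P* = 92, Q* = 248.
Tax on sellers shifts supply to S = -396 + 7(P − 44) = -704 + 7P.
984 - 8P = -704 + 7P gives buyer price Pb = 1688/15; sellers receive Ps = 1688/15 − 44 = 1028/15.
New quantity: Q = 984 − 8(1688/15) = 1256/15.
Buyer burden = 1688/15 − 92 = 308/15; seller burden = 92 − 1028/15 = 352/15.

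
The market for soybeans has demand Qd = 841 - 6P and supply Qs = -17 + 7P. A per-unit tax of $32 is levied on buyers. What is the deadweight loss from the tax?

Pre-tax equilibrium: P* = 66, Q* = 445.
Tax on buyers shifts demand to Qd = 841 − 6(P + 32) = 649 - 6P.
649 - 6P = -17 + 7P gives seller price Ps = 666/13; buyers pay Pb = 666/13 + 32 = 1082/13.
New quantity: Q = 841 − 6(1082/13) = 4441/13.
DWL = ½ × 32 × (445 − 4441/13) = 21504/13.

Deadweight loss = 21504/13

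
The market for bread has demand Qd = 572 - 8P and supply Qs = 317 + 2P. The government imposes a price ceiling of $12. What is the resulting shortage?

Equilibrium price would be P* = 25.5, so the ceiling at 12 binds.
At P = 12: Qd = 572 − 8(12) = 476, Qs = 317 + 2(12) = 341.
Shortage = 476 − 341 = 135.

Shortage = 135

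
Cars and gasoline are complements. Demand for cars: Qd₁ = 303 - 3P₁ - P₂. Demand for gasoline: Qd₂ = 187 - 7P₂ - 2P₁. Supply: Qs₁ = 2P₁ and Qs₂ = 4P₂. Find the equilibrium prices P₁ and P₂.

Market 1: 303 - 3P₁ - P₂ = 2P₁ → 5P₁ + P₂ = 303.
Market 2: 11P₂ + 2P₁ = 187.
Eliminating P₂: 11×(1) − 1×(2) gives 53P₁ = 3146, so P₁ = 3146/53.
Back-substitute into (2): P₂ = (187 − 2×3146/53) / 11 = 329/53.

P₁ = 3146/53, P₂ = 329/53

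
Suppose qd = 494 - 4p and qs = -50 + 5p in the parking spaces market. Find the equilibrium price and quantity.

Set qd = qs: 494 - 4p = -50 + 5p.
544 = 9p, so p* = 544/9.
q* = 494 − 4(544/9) = 2270/9.

p* = 544/9, q* = 2270/9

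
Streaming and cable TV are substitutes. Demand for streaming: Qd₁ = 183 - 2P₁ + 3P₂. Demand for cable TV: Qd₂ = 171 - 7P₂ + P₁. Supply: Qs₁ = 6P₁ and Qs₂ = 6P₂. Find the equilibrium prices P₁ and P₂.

Market 1: 183 - 2P₁ + 3P₂ = 6P₁ → 8P₁ - 3P₂ = 183.
Market 2: 13P₂ - P₁ = 171.
Eliminating P₂: 13×(1) + 3×(2) gives 101P₁ = 2892, so P₁ = 2892/101.
Back-substitute into (2): P₂ = (171 + 1×2892/101) / 13 = 1551/101.

P₁ = 2892/101, P₂ = 1551/101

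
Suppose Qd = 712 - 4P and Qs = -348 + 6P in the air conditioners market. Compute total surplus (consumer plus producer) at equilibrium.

Equilibrium: 712 - 4P = -348 + 6P gives P* = 106, Q* = 288.
Demand choke price: P = 178; supply starts at P = 58.
CS = ½(178 − 106)(288) = 10368; PS = ½(106 − 58)(288) = 6912.

Total surplus = 17280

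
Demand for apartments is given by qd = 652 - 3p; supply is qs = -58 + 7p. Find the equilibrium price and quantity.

Set qd = qs: 652 - 3p = -58 + 7p.
710 = 10p, so p* = 71.
q* = 652 − 3(71) = 439.

p* = 71, q* = 439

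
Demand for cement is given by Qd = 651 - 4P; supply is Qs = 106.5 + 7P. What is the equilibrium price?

P* = 49.5

Set Qd = Qs: 651 - 4P = 106.5 + 7P.
544.5 = 11P, so P* = 49.5.
Q* = 651 − 4(49.5) = 453.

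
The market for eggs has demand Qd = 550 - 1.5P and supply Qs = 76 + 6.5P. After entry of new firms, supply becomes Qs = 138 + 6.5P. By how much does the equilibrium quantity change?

Original equilibrium: P* = 59.25, Q* = 461.125.
New equilibrium: 550 - 1.5P = 138 + 6.5P, so 412 = 8P and P' = 51.5; Q' = 550 − 1.5(51.5) = 472.75.
Change in quantity: 472.75 − 461.125 = 11.625.

ΔQ = 11.625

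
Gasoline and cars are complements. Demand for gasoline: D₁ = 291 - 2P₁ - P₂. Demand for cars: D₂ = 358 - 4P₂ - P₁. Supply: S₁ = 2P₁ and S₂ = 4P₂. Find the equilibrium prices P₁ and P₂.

Market 1: 291 - 2P₁ - P₂ = 2P₁ → 4P₁ + P₂ = 291.
Market 2: 8P₂ + P₁ = 358.
Eliminating P₂: 8×(1) − 1×(2) gives 31P₁ = 1970, so P₁ = 1970/31.
Back-substitute into (2): P₂ = (358 − 1×1970/31) / 8 = 1141/31.

P₁ = 1970/31, P₂ = 1141/31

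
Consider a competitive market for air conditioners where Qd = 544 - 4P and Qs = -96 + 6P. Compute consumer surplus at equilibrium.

Consumer surplus = 10368

Equilibrium: 544 - 4P = -96 + 6P gives P* = 64, Q* = 288.
Demand choke price (Qd = 0): P = 136.
CS = ½(136 − 64)(288) = 10368.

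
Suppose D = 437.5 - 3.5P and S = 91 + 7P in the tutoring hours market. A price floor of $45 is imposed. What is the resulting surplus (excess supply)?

Surplus = 126

Equilibrium price would be P* = 33, so the floor at 45 binds.
At P = 45: D = 280, S = 406.
Surplus = 406 − 280 = 126.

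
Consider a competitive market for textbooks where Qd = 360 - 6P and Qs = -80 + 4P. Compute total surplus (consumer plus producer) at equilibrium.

Total surplus = 1920

Equilibrium: 360 - 6P = -80 + 4P gives P* = 44, Q* = 96.
Demand choke price: P = 60; supply starts at P = 20.
CS = ½(60 − 44)(96) = 768; PS = ½(44 − 20)(96) = 1152.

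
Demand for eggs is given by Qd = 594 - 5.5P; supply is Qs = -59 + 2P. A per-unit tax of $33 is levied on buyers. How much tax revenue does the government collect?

Pre-tax equilibrium: P* = 1306/15, Q* = 1727/15.
Tax on buyers shifts demand to Qd = 594 − 5.5(P + 33) = 412.5 - 5.5P.
412.5 - 5.5P = -59 + 2P gives seller price Ps = 943/15; buyers pay Pb = 943/15 + 33 = 1438/15.
New quantity: Q = 594 − 5.5(1438/15) = 1001/15.
Revenue = 33 × 1001/15 = 2202.2.

Tax revenue = 2202.2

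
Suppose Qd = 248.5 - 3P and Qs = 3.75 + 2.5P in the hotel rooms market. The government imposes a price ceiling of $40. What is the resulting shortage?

Equilibrium price would be P* = 44.5, so the ceiling at 40 binds.
At P = 40: Qd = 248.5 − 3(40) = 128.5, Qs = 3.75 + 2.5(40) = 103.75.
Shortage = 128.5 − 103.75 = 24.75.

Shortage = 24.75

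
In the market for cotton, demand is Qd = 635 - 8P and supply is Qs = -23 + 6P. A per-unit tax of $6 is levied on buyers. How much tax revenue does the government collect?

Pre-tax equilibrium: P* = 47, Q* = 259.
Tax on buyers shifts demand to Qd = 635 − 8(P + 6) = 587 - 8P.
587 - 8P = -23 + 6P gives seller price Ps = 305/7; buyers pay Pb = 305/7 + 6 = 347/7.
New quantity: Q = 635 − 8(347/7) = 1669/7.
Revenue = 6 × 1669/7 = 10014/7.

Tax revenue = 10014/7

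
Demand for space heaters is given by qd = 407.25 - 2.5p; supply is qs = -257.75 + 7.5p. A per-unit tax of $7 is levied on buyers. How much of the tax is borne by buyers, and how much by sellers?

Buyers bear $5.25, sellers bear $1.75

Pre-tax equilibrium: p* = 66.5, q* = 241.
Tax on buyers shifts demand to qd = 407.25 − 2.5(p + 7) = 389.75 - 2.5p.
389.75 - 2.5p = -257.75 + 7.5p gives seller price ps = 64.75; buyers pay pb = 64.75 + 7 = 71.75.
New quantity: q = 407.25 − 2.5(71.75) = 227.875.
Buyer burden = 71.75 − 66.5 = 5.25; seller burden = 66.5 − 64.75 = 1.75.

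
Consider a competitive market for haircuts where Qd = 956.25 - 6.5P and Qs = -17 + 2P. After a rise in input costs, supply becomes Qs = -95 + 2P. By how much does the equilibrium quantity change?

Original equilibrium: P* = 114.5, Q* = 212.
New equilibrium: 956.25 - 6.5P = -95 + 2P, so 1051.25 = 8.5P and P' = 4205/34; Q' = 956.25 − 6.5(4205/34) = 2590/17.
Change in quantity: 2590/17 − 212 = -1014/17.

ΔQ = -1014/17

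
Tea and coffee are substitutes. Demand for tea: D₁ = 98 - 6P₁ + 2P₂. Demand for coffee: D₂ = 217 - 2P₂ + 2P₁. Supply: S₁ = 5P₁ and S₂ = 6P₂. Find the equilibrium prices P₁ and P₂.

Market 1: 98 - 6P₁ + 2P₂ = 5P₁ → 11P₁ - 2P₂ = 98.
Market 2: 8P₂ - 2P₁ = 217.
Eliminating P₂: 8×(1) + 2×(2) gives 84P₁ = 1218, so P₁ = 14.5.
Back-substitute into (2): P₂ = (217 + 2×14.5) / 8 = 30.75.

P₁ = 14.5, P₂ = 30.75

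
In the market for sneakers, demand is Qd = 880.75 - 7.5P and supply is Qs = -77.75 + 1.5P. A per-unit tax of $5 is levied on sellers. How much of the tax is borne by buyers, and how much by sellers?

Buyers bear 5/6, sellers bear 25/6

Pre-tax equilibrium: P* = 106.5, Q* = 82.
Tax on sellers shifts supply to Qs = -77.75 + 1.5(P − 5) = -85.25 + 1.5P.
880.75 - 7.5P = -85.25 + 1.5P gives buyer price Pb = 322/3; sellers receive Ps = 322/3 − 5 = 307/3.
New quantity: Q = 880.75 − 7.5(322/3) = 75.75.
Buyer burden = 322/3 − 106.5 = 5/6; seller burden = 106.5 − 307/3 = 25/6.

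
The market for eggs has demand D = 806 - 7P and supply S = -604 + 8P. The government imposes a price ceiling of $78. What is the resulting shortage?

Equilibrium price would be P* = 94, so the ceiling at 78 binds.
At P = 78: D = 806 − 7(78) = 260, S = -604 + 8(78) = 20.
Shortage = 260 − 20 = 240.

Shortage = 240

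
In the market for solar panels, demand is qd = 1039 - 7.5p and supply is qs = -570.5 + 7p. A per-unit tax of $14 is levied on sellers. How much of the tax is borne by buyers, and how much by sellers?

Pre-tax equilibrium: p* = 111, q* = 206.5.
Tax on sellers shifts supply to qs = -570.5 + 7(p − 14) = -668.5 + 7p.
1039 - 7.5p = -668.5 + 7p gives buyer price pb = 3415/29; sellers receive ps = 3415/29 − 14 = 3009/29.
New quantity: q = 1039 − 7.5(3415/29) = 9037/58.
Buyer burden = 3415/29 − 111 = 196/29; seller burden = 111 − 3009/29 = 210/29.

Buyers bear 196/29, sellers bear 210/29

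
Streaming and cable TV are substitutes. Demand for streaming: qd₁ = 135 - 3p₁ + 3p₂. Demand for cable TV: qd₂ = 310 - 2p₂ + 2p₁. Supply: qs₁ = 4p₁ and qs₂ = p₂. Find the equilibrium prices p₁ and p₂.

Market 1: 135 - 3p₁ + 3p₂ = 4p₁ → 7p₁ - 3p₂ = 135.
Market 2: 3p₂ - 2p₁ = 310.
Eliminating p₂: 3×(1) + 3×(2) gives 15p₁ = 1335, so p₁ = 89.
Back-substitute into (2): p₂ = (310 + 2×89) / 3 = 488/3.

p₁ = 89, p₂ = 488/3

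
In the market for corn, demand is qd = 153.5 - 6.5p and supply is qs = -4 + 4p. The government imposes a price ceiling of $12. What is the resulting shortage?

Shortage = 31.5

Equilibrium price would be p* = 15, so the ceiling at 12 binds.
At p = 12: qd = 153.5 − 6.5(12) = 75.5, qs = -4 + 4(12) = 44.
Shortage = 75.5 − 44 = 31.5.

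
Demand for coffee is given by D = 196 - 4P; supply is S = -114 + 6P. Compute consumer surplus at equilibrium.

Equilibrium: 196 - 4P = -114 + 6P gives P* = 31, Q* = 72.
Demand choke price (D = 0): P = 49.
CS = ½(49 − 31)(72) = 648.

Consumer surplus = 648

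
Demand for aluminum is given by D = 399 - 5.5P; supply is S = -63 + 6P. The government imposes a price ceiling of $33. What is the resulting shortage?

Equilibrium price would be P* = 924/23, so the ceiling at 33 binds.
At P = 33: D = 399 − 5.5(33) = 217.5, S = -63 + 6(33) = 135.
Shortage = 217.5 − 135 = 82.5.

Shortage = 82.5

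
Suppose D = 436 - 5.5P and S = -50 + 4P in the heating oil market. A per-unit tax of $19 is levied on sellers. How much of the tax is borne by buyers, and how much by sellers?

Buyers bear $8, sellers bear $11

Pre-tax equilibrium: P* = 972/19, Q* = 2938/19.
Tax on sellers shifts supply to S = -50 + 4(P − 19) = -126 + 4P.
436 - 5.5P = -126 + 4P gives buyer price Pb = 1124/19; sellers receive Ps = 1124/19 − 19 = 763/19.
New quantity: Q = 436 − 5.5(1124/19) = 2102/19.
Buyer burden = 1124/19 − 972/19 = 8; seller burden = 972/19 − 763/19 = 11.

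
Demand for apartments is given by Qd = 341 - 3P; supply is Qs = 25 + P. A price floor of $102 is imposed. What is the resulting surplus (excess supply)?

Surplus = 92

Equilibrium price would be P* = 79, so the floor at 102 binds.
At P = 102: Qd = 35, Qs = 127.
Surplus = 127 − 35 = 92.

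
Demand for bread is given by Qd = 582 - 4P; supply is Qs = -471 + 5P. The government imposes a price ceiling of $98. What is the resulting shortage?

Equilibrium price would be P* = 117, so the ceiling at 98 binds.
At P = 98: Qd = 582 − 4(98) = 190, Qs = -471 + 5(98) = 19.
Shortage = 190 − 19 = 171.

Shortage = 171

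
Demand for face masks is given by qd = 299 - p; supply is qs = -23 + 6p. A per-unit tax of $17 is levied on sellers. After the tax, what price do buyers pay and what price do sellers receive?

Pre-tax equilibrium: p* = 46, q* = 253.
Tax on sellers shifts supply to qs = -23 + 6(p − 17) = -125 + 6p.
299 - p = -125 + 6p gives buyer price pb = 424/7; sellers receive ps = 424/7 − 17 = 305/7.
New quantity: q = 299 − 1(424/7) = 1669/7.

Buyers pay 424/7, sellers receive 305/7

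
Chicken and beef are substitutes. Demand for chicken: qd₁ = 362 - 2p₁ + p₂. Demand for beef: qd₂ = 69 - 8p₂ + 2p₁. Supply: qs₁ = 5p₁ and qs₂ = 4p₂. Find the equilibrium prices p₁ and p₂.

Market 1: 362 - 2p₁ + p₂ = 5p₁ → 7p₁ - p₂ = 362.
Market 2: 12p₂ - 2p₁ = 69.
Eliminating p₂: 12×(1) + 1×(2) gives 82p₁ = 4413, so p₁ = 4413/82.
Back-substitute into (2): p₂ = (69 + 2×4413/82) / 12 = 1207/82.

p₁ = 4413/82, p₂ = 1207/82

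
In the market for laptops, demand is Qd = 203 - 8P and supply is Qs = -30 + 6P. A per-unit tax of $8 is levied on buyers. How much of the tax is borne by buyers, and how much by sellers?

Pre-tax equilibrium: P* = 233/14, Q* = 489/7.
Tax on buyers shifts demand to Qd = 203 − 8(P + 8) = 139 - 8P.
139 - 8P = -30 + 6P gives seller price Ps = 169/14; buyers pay Pb = 169/14 + 8 = 281/14.
New quantity: Q = 203 − 8(281/14) = 297/7.
Buyer burden = 281/14 − 233/14 = 24/7; seller burden = 233/14 − 169/14 = 32/7.

Buyers bear 24/7, sellers bear 32/7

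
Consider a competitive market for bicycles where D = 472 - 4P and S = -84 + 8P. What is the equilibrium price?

P* = 139/3

Set D = S: 472 - 4P = -84 + 8P.
556 = 12P, so P* = 139/3.
Q* = 472 − 4(139/3) = 860/3.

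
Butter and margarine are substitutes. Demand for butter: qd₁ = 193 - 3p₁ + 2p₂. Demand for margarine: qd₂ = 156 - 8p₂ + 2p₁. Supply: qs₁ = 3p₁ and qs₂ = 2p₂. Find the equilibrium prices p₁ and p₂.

Market 1: 193 - 3p₁ + 2p₂ = 3p₁ → 6p₁ - 2p₂ = 193.
Market 2: 10p₂ - 2p₁ = 156.
Eliminating p₂: 10×(1) + 2×(2) gives 56p₁ = 2242, so p₁ = 1121/28.
Back-substitute into (2): p₂ = (156 + 2×1121/28) / 10 = 661/28.

p₁ = 1121/28, p₂ = 661/28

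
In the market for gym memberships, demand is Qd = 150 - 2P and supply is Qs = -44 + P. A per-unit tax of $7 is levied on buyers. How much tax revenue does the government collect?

Pre-tax equilibrium: P* = 194/3, Q* = 62/3.
Tax on buyers shifts demand to Qd = 150 − 2(P + 7) = 136 - 2P.
136 - 2P = -44 + P gives seller price Ps = 60; buyers pay Pb = 60 + 7 = 67.
New quantity: Q = 150 − 2(67) = 16.
Revenue = 7 × 16 = 112.

Tax revenue = 112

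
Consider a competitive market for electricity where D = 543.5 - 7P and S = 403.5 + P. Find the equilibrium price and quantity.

Set D = S: 543.5 - 7P = 403.5 + P.
140 = 8P, so P* = 17.5.
Q* = 543.5 − 7(17.5) = 421.

P* = 17.5, Q* = 421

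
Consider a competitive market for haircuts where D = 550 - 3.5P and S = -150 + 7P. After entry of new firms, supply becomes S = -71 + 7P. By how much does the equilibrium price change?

ΔP = -158/21

Original equilibrium: P* = 200/3, Q* = 950/3.
New equilibrium: 550 - 3.5P = -71 + 7P, so 621 = 10.5P and P' = 414/7; Q' = 550 − 3.5(414/7) = 343.
Change in price: 414/7 − 200/3 = -158/21.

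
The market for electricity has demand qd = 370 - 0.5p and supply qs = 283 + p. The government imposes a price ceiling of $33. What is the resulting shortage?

Shortage = 37.5

Equilibrium price would be p* = 58, so the ceiling at 33 binds.
At p = 33: qd = 370 − 0.5(33) = 353.5, qs = 283 + 1(33) = 316.
Shortage = 353.5 − 316 = 37.5.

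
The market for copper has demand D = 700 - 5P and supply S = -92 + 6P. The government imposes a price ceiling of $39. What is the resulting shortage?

Equilibrium price would be P* = 72, so the ceiling at 39 binds.
At P = 39: D = 700 − 5(39) = 505, S = -92 + 6(39) = 142.
Shortage = 505 − 142 = 363.

Shortage = 363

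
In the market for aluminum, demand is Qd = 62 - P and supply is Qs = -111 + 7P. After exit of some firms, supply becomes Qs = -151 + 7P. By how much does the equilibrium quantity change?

Original equilibrium: P* = 21.625, Q* = 40.375.
New equilibrium: 62 - P = -151 + 7P, so 213 = 8P and P' = 26.625; Q' = 62 − 1(26.625) = 35.375.
Change in quantity: 35.375 − 40.375 = -5.

ΔQ = -5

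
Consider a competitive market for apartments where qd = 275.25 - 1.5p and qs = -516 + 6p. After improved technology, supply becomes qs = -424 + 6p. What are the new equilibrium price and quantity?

Original equilibrium: p* = 105.5, q* = 117.
New equilibrium: 275.25 - 1.5p = -424 + 6p, so 699.25 = 7.5p and p' = 2797/30; q' = 275.25 − 1.5(2797/30) = 135.4.

p' = 2797/30, q' = 135.4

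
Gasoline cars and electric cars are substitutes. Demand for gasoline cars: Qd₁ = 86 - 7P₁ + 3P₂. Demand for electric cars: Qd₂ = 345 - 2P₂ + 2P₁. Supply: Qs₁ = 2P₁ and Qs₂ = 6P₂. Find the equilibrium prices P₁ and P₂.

Market 1: 86 - 7P₁ + 3P₂ = 2P₁ → 9P₁ - 3P₂ = 86.
Market 2: 8P₂ - 2P₁ = 345.
Eliminating P₂: 8×(1) + 3×(2) gives 66P₁ = 1723, so P₁ = 1723/66.
Back-substitute into (2): P₂ = (345 + 2×1723/66) / 8 = 3277/66.

P₁ = 1723/66, P₂ = 3277/66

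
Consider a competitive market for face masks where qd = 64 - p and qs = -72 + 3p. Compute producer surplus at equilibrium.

Producer surplus = 150

Equilibrium: 64 - p = -72 + 3p gives p* = 34, q* = 30.
Supply starts at p = 24 (where qs = 0).
PS = ½(34 − 24)(30) = 150.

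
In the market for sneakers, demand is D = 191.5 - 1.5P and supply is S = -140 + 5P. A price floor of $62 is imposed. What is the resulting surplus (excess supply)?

Equilibrium price would be P* = 51, so the floor at 62 binds.
At P = 62: D = 98.5, S = 170.
Surplus = 170 − 98.5 = 71.5.

Surplus = 71.5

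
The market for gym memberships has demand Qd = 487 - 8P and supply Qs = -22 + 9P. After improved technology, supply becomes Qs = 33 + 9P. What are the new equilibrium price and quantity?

Original equilibrium: P* = 509/17, Q* = 4207/17.
New equilibrium: 487 - 8P = 33 + 9P, so 454 = 17P and P' = 454/17; Q' = 487 − 8(454/17) = 4647/17.

P' = 454/17, Q' = 4647/17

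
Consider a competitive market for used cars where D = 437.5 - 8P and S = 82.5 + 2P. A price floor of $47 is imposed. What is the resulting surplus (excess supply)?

Surplus = 115

Equilibrium price would be P* = 35.5, so the floor at 47 binds.
At P = 47: D = 61.5, S = 176.5.
Surplus = 176.5 − 61.5 = 115.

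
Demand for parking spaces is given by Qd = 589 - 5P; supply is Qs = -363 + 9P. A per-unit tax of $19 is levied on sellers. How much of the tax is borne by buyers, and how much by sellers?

Pre-tax equilibrium: P* = 68, Q* = 249.
Tax on sellers shifts supply to Qs = -363 + 9(P − 19) = -534 + 9P.
589 - 5P = -534 + 9P gives buyer price Pb = 1123/14; sellers receive Ps = 1123/14 − 19 = 857/14.
New quantity: Q = 589 − 5(1123/14) = 2631/14.
Buyer burden = 1123/14 − 68 = 171/14; seller burden = 68 − 857/14 = 95/14.

Buyers bear 171/14, sellers bear 95/14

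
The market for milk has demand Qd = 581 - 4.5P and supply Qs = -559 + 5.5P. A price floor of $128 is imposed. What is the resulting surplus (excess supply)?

Surplus = 140

Equilibrium price would be P* = 114, so the floor at 128 binds.
At P = 128: Qd = 5, Qs = 145.
Surplus = 145 − 5 = 140.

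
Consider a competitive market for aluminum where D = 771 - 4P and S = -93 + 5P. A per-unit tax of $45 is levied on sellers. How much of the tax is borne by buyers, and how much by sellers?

Pre-tax equilibrium: P* = 96, Q* = 387.
Tax on sellers shifts supply to S = -93 + 5(P − 45) = -318 + 5P.
771 - 4P = -318 + 5P gives buyer price Pb = 121; sellers receive Ps = 121 − 45 = 76.
New quantity: Q = 771 − 4(121) = 287.
Buyer burden = 121 − 96 = 25; seller burden = 96 − 76 = 20.

Buyers bear $25, sellers bear $20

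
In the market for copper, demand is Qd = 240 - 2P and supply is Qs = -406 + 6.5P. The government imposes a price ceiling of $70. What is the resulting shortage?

Shortage = 51

Equilibrium price would be P* = 76, so the ceiling at 70 binds.
At P = 70: Qd = 240 − 2(70) = 100, Qs = -406 + 6.5(70) = 49.
Shortage = 100 − 49 = 51.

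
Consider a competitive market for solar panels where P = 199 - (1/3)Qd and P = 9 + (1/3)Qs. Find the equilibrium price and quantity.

P* = 104, Q* = 285

Set the two price expressions equal: 199 - (1/3)Q = 9 + (1/3)Q.
190 = (2/3)Q, so Q* = 285.
P* = 199 − (1/3)(285) = 104.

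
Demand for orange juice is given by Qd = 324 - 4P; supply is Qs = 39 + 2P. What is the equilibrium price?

Set Qd = Qs: 324 - 4P = 39 + 2P.
285 = 6P, so P* = 47.5.
Q* = 324 − 4(47.5) = 134.

P* = 47.5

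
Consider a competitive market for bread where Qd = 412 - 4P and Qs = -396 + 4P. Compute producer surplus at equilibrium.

Producer surplus = 8

Equilibrium: 412 - 4P = -396 + 4P gives P* = 101, Q* = 8.
Supply starts at P = 99 (where Qs = 0).
PS = ½(101 − 99)(8) = 8.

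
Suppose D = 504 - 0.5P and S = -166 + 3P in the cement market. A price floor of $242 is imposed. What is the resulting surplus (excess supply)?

Equilibrium price would be P* = 1340/7, so the floor at 242 binds.
At P = 242: D = 383, S = 560.
Surplus = 560 − 383 = 177.

Surplus = 177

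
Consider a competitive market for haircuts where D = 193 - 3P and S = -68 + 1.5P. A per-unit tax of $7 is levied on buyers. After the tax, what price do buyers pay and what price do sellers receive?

Pre-tax equilibrium: P* = 58, Q* = 19.
Tax on buyers shifts demand to D = 193 − 3(P + 7) = 172 - 3P.
172 - 3P = -68 + 1.5P gives seller price Ps = 160/3; buyers pay Pb = 160/3 + 7 = 181/3.
New quantity: Q = 193 − 3(181/3) = 12.

Buyers pay 181/3, sellers receive 160/3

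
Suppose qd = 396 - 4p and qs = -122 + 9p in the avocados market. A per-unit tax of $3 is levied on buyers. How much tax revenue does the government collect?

Tax revenue = 8904/13

Pre-tax equilibrium: p* = 518/13, q* = 3076/13.
Tax on buyers shifts demand to qd = 396 − 4(p + 3) = 384 - 4p.
384 - 4p = -122 + 9p gives seller price ps = 506/13; buyers pay pb = 506/13 + 3 = 545/13.
New quantity: q = 396 − 4(545/13) = 2968/13.
Revenue = 3 × 2968/13 = 8904/13.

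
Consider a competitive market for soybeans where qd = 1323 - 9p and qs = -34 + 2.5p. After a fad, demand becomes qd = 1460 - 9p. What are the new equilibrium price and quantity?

Original equilibrium: p* = 118, q* = 261.
New equilibrium: 1460 - 9p = -34 + 2.5p, so 1494 = 11.5p and p' = 2988/23; q' = 1460 − 9(2988/23) = 6688/23.

p' = 2988/23, q' = 6688/23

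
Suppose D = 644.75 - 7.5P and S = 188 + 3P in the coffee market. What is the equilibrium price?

P* = 43.5

Set D = S: 644.75 - 7.5P = 188 + 3P.
456.75 = 10.5P, so P* = 43.5.
Q* = 644.75 − 7.5(43.5) = 318.5.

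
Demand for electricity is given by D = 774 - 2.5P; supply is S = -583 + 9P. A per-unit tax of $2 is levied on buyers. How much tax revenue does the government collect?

Pre-tax equilibrium: P* = 118, Q* = 479.
Tax on buyers shifts demand to D = 774 − 2.5(P + 2) = 769 - 2.5P.
769 - 2.5P = -583 + 9P gives seller price Ps = 2704/23; buyers pay Pb = 2704/23 + 2 = 2750/23.
New quantity: Q = 774 − 2.5(2750/23) = 10927/23.
Revenue = 2 × 10927/23 = 21854/23.

Tax revenue = 21854/23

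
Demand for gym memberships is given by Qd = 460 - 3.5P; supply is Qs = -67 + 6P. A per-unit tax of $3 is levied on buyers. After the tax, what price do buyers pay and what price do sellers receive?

Pre-tax equilibrium: P* = 1054/19, Q* = 5051/19.
Tax on buyers shifts demand to Qd = 460 − 3.5(P + 3) = 449.5 - 3.5P.
449.5 - 3.5P = -67 + 6P gives seller price Ps = 1033/19; buyers pay Pb = 1033/19 + 3 = 1090/19.
New quantity: Q = 460 − 3.5(1090/19) = 4925/19.

Buyers pay 1090/19, sellers receive 1033/19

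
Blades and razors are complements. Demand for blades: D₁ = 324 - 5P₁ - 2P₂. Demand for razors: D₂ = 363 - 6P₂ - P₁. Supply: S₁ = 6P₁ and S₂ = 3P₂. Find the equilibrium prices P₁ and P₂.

Market 1: 324 - 5P₁ - 2P₂ = 6P₁ → 11P₁ + 2P₂ = 324.
Market 2: 9P₂ + P₁ = 363.
Eliminating P₂: 9×(1) − 2×(2) gives 97P₁ = 2190, so P₁ = 2190/97.
Back-substitute into (2): P₂ = (363 − 1×2190/97) / 9 = 3669/97.

P₁ = 2190/97, P₂ = 3669/97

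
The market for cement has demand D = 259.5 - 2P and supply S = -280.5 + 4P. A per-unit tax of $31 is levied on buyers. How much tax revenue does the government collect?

Pre-tax equilibrium: P* = 90, Q* = 79.5.
Tax on buyers shifts demand to D = 259.5 − 2(P + 31) = 197.5 - 2P.
197.5 - 2P = -280.5 + 4P gives seller price Ps = 239/3; buyers pay Pb = 239/3 + 31 = 332/3.
New quantity: Q = 259.5 − 2(332/3) = 229/6.
Revenue = 31 × 229/6 = 7099/6.

Tax revenue = 7099/6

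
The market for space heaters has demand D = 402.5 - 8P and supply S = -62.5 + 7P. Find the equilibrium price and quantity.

Set D = S: 402.5 - 8P = -62.5 + 7P.
465 = 15P, so P* = 31.
Q* = 402.5 − 8(31) = 154.5.

P* = 31, Q* = 154.5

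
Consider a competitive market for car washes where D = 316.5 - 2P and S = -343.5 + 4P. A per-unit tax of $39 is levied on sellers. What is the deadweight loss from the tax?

Pre-tax equilibrium: P* = 110, Q* = 96.5.
Tax on sellers shifts supply to S = -343.5 + 4(P − 39) = -499.5 + 4P.
316.5 - 2P = -499.5 + 4P gives buyer price Pb = 136; sellers receive Ps = 136 − 39 = 97.
New quantity: Q = 316.5 − 2(136) = 44.5.
DWL = ½ × 39 × (96.5 − 44.5) = 1014.

Deadweight loss = 1014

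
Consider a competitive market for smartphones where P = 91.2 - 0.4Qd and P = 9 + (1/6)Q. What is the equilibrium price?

P* = 564/17

Set the two price expressions equal: 91.2 - 0.4Q = 9 + (1/6)Q.
82.2 = (17/30)Q, so Q* = 2466/17.
P* = 91.2 − (0.4)(2466/17) = 564/17.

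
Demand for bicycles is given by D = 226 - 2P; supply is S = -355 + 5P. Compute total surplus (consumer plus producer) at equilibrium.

Equilibrium: 226 - 2P = -355 + 5P gives P* = 83, Q* = 60.
Demand choke price: P = 113; supply starts at P = 71.
CS = ½(113 − 83)(60) = 900; PS = ½(83 − 71)(60) = 360.

Total surplus = 1260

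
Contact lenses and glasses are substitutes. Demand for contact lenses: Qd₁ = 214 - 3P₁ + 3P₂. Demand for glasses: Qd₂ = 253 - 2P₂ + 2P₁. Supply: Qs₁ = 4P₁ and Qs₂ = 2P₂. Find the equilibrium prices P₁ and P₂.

Market 1: 214 - 3P₁ + 3P₂ = 4P₁ → 7P₁ - 3P₂ = 214.
Market 2: 4P₂ - 2P₁ = 253.
Eliminating P₂: 4×(1) + 3×(2) gives 22P₁ = 1615, so P₁ = 1615/22.
Back-substitute into (2): P₂ = (253 + 2×1615/22) / 4 = 2199/22.

P₁ = 1615/22, P₂ = 2199/22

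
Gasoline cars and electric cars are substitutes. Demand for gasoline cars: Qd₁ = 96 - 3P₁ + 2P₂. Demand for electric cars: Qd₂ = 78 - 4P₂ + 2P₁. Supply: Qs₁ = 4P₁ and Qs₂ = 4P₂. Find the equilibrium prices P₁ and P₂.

P₁ = 231/13, P₂ = 369/26

Market 1: 96 - 3P₁ + 2P₂ = 4P₁ → 7P₁ - 2P₂ = 96.
Market 2: 8P₂ - 2P₁ = 78.
Eliminating P₂: 8×(1) + 2×(2) gives 52P₁ = 924, so P₁ = 231/13.
Back-substitute into (2): P₂ = (78 + 2×231/13) / 8 = 369/26.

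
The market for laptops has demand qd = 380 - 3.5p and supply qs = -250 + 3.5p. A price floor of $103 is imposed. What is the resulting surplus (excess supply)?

Surplus = 91

Equilibrium price would be p* = 90, so the floor at 103 binds.
At p = 103: qd = 19.5, qs = 110.5.
Surplus = 110.5 − 19.5 = 91.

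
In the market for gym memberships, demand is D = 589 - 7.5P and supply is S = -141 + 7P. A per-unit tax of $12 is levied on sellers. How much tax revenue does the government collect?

Pre-tax equilibrium: P* = 1460/29, Q* = 6131/29.
Tax on sellers shifts supply to S = -141 + 7(P − 12) = -225 + 7P.
589 - 7.5P = -225 + 7P gives buyer price Pb = 1628/29; sellers receive Ps = 1628/29 − 12 = 1280/29.
New quantity: Q = 589 − 7.5(1628/29) = 4871/29.
Revenue = 12 × 4871/29 = 58452/29.

Tax revenue = 58452/29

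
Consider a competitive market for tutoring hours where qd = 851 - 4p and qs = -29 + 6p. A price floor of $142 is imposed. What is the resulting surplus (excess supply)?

Equilibrium price would be p* = 88, so the floor at 142 binds.
At p = 142: qd = 283, qs = 823.
Surplus = 823 − 283 = 540.

Surplus = 540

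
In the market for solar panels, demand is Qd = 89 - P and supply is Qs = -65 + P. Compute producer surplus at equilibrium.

Producer surplus = 72

Equilibrium: 89 - P = -65 + P gives P* = 77, Q* = 12.
Supply starts at P = 65 (where Qs = 0).
PS = ½(77 − 65)(12) = 72.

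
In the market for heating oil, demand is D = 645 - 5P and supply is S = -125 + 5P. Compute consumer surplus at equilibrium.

Equilibrium: 645 - 5P = -125 + 5P gives P* = 77, Q* = 260.
Demand choke price (D = 0): P = 129.
CS = ½(129 − 77)(260) = 6760.

Consumer surplus = 6760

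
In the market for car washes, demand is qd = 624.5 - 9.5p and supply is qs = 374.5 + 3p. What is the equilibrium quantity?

Set qd = qs: 624.5 - 9.5p = 374.5 + 3p.
250 = 12.5p, so p* = 20.
q* = 624.5 − 9.5(20) = 434.5.

q* = 434.5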